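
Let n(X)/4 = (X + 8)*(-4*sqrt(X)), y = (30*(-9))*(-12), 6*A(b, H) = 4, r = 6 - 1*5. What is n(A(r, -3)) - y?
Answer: -3240 - 416*sqrt(6)/9 ≈ -3353.2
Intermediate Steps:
r = 1 (r = 6 - 5 = 1)
A(b, H) = 2/3 (A(b, H) = (1/6)*4 = 2/3)
y = 3240 (y = -270*(-12) = 3240)
n(X) = -16*sqrt(X)*(8 + X) (n(X) = 4*((X + 8)*(-4*sqrt(X))) = 4*((8 + X)*(-4*sqrt(X))) = 4*(-4*sqrt(X)*(8 + X)) = -16*sqrt(X)*(8 + X))
n(A(r, -3)) - y = 16*sqrt(2/3)*(-8 - 1*2/3) - 1*3240 = 16*(sqrt(6)/3)*(-8 - 2/3) - 3240 = 16*(sqrt(6)/3)*(-26/3) - 3240 = -416*sqrt(6)/9 - 3240 = -3240 - 416*sqrt(6)/9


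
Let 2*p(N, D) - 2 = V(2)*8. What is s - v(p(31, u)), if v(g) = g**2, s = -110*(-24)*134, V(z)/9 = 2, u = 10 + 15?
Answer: 348431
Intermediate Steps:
u = 25
V(z) = 18 (V(z) = 9*2 = 18)
p(N, D) = 73 (p(N, D) = 1 + (18*8)/2 = 1 + (1/2)*144 = 1 + 72 = 73)
s = 353760 (s = 2640*134 = 353760)
s - v(p(31, u)) = 353760 - 1*73**2 = 353760 - 1*5329 = 353760 - 5329 = 348431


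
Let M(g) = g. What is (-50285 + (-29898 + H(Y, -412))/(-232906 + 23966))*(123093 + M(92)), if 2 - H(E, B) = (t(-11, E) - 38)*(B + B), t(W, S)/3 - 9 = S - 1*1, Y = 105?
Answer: -64713798657959/10447 ≈ -6.1945e+9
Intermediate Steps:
t(W, S) = 24 + 3*S (t(W, S) = 27 + 3*(S - 1*1) = 27 + 3*(S - 1) = 27 + 3*(-1 + S) = 27 + (-3 + 3*S) = 24 + 3*S)
H(E, B) = 2 - 2*B*(-14 + 3*E) (H(E, B) = 2 - ((24 + 3*E) - 38)*(B + B) = 2 - (-14 + 3*E)*2*B = 2 - 2*B*(-14 + 3*E))
(-50285 + (-29898 + H(Y, -412))/(-232906 + 23966))*(123093 + M(92)) = (-50285 + (-29898 + (2 + 28*(-412) - 6*(-412)*105))/(-232906 + 23966))*(123093 + 92) = (-50285 + (-29898 + (2 - 11536 + 259560))/(-208940))*123185 = (-50285 + (-29898 + 248026)*(-1/208940))*123185 = (-50285 + 218128*(-1/208940))*123185 = (-50285 - 54532/52235)*123185 = -2626691507/52235*123185 = -64713798657959/10447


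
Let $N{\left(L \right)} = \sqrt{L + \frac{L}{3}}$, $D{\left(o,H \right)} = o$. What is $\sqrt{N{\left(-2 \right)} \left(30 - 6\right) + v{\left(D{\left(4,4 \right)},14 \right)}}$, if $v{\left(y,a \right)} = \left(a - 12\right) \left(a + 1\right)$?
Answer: $\sqrt{30 + 16 i \sqrt{6}} \approx 6.299 + 3.1109 i$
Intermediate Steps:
$v{\left(y,a \right)} = \left(1 + a\right) \left(-12 + a\right)$ ($v{\left(y,a \right)} = \left(-12 + a\right) \left(1 + a\right) = \left(1 + a\right) \left(-12 + a\right)$)
$N{\left(L \right)} = \frac{2 \sqrt{3} \sqrt{L}}{3}$ ($N{\left(L \right)} = \sqrt{L + L \frac{1}{3}} = \sqrt{L + \frac{L}{3}} = \sqrt{\frac{4 L}{3}} = \frac{2 \sqrt{3} \sqrt{L}}{3}$)
$\sqrt{N{\left(-2 \right)} \left(30 - 6\right) + v{\left(D{\left(4,4 \right)},14 \right)}} = \sqrt{\frac{2 \sqrt{3} \sqrt{-2}}{3} \left(30 - 6\right) - \left(166 - 196\right)} = \sqrt{\frac{2 \sqrt{3} i \sqrt{2}}{3} \cdot 24 - -30} = \sqrt{\frac{2 i \sqrt{6}}{3} \cdot 24 + 30} = \sqrt{16 i \sqrt{6} + 30} = \sqrt{30 + 16 i \sqrt{6}}$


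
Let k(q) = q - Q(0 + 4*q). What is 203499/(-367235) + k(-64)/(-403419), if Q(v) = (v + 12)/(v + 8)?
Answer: -1696144307069/3061757913610 ≈ -0.55398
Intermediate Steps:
Q(v) = (12 + v)/(8 + v)
k(q) = q - (12 + 4*q)/(8 + 4*q) (k(q) = q - (12 + (0 + 4*q))/(8 + (0 + 4*q)) = q - (12 + 4*q)/(8 + 4*q))
203499/(-367235) + k(-64)/(-403419) = 203499/(-367235) + ((-3 - 64 + (-64)²)/(2 - 64))/(-403419) = 203499*(-1/367235) + ((-3 - 64 + 4096)/(-62))*(-1/403419) = -203499/367235 - 1/62*4029*(-1/403419) = -203499/367235 - 4029/62*(-1/403419) = -203499/367235 + 1343/8337326 = -1696144307069/3061757913610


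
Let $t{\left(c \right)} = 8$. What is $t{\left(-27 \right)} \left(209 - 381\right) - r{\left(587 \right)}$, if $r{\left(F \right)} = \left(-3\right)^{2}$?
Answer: $-1385$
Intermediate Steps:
$r{\left(F \right)} = 9$
$t{\left(-27 \right)} \left(209 - 381\right) - r{\left(587 \right)} = 8 \left(209 - 381\right) - 9 = 8 \left(-172\right) - 9 = -1376 - 9 = -1385$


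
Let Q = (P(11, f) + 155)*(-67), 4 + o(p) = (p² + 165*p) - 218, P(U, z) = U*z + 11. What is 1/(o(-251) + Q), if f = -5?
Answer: 1/13927 ≈ 7.1803e-5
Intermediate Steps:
P(U, z) = 11 + U*z
o(p) = -222 + p² + 165*p (o(p) = -4 + ((p² + 165*p) - 218) = -4 + (-218 + p² + 165*p) = -222 + p² + 165*p)
Q = -7437 (Q = ((11 + 11*(-5)) + 155)*(-67) = ((11 - 55) + 155)*(-67) = (-44 + 155)*(-67) = 111*(-67) = -7437)
1/(o(-251) + Q) = 1/((-222 + (-251)² + 165*(-251)) - 7437) = 1/((-222 + 63001 - 41415) - 7437) = 1/(21364 - 7437) = 1/13927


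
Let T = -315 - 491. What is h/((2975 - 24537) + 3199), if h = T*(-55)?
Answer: -44330/18363 ≈ -2.4141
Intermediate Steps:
T = -806
h = 44330 (h = -806*(-55) = 44330)
h/((2975 - 24537) + 3199) = 44330/((2975 - 24537) + 3199) = 44330/(-21562 + 3199) = 44330/(-18363) = 44330*(-1/18363) = -44330/18363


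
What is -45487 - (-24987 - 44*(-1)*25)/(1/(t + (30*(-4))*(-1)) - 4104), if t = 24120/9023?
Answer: -206656891511599/4542626497 ≈ -45493.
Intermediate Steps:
t = 24120/9023 (t = 24120*(1/9023) = 24120/9023 ≈ 2.6732)
-45487 - (-24987 - 44*(-1)*25)/(1/(t + (30*(-4))*(-1)) - 4104) = -45487 - (-24987 - 44*(-1)*25)/(1/(24120/9023 + (30*(-4))*(-1)) - 4104) = -45487 - (-24987 - 22*(-2)*25)/(1/(24120/9023 - 120*(-1)) - 4104) = -45487 - (-24987 + 44*25)/(1/(24120/9023 + 120) - 4104) = -45487 - (-24987 + 1100)/(1/(1106880/9023) - 4104) = -45487 - (-23887)/(9023/1106880 - 4104) = -45487 - (-23887)/(-4542626497/1106880) = -45487 - (-23887)*(-1106880)/4542626497 = -45487 - 1*26440042560/4542626497 = -45487 - 26440042560/4542626497 = -206656891511599/4542626497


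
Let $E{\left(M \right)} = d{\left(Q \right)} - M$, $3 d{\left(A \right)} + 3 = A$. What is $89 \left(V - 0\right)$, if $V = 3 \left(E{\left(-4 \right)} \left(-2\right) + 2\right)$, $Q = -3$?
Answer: $-534$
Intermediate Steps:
$d{\left(A \right)} = -1 + \frac{A}{3}$
$E{\left(M \right)} = -2 - M$ ($E{\left(M \right)} = \left(-1 + \frac{1}{3} \left(-3\right)\right) - M = \left(-1 - 1\right) - M = -2 - M$)
$V = -6$ ($V = 3 \left(\left(-2 - -4\right) \left(-2\right) + 2\right) = 3 \left(\left(-2 + 4\right) \left(-2\right) + 2\right) = 3 \left(2 \left(-2\right) + 2\right) = 3 \left(-4 + 2\right) = 3 \left(-2\right) = -6$)
$89 \left(V - 0\right) = 89 \left(-6 - 0\right) = 89 \left(-6 + 0\right) = 89 \left(-6\right) = -534$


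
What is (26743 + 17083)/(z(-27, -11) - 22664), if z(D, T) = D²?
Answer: -43826/21935 ≈ -1.9980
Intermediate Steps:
(26743 + 17083)/(z(-27, -11) - 22664) = (26743 + 17083)/((-27)² - 22664) = 43826/(729 - 22664) = 43826/(-21935) = 43826*(-1/21935) = -43826/21935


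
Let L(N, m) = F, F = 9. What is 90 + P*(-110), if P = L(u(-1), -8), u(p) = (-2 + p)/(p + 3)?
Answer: -900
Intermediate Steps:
u(p) = (-2 + p)/(3 + p)
L(N, m) = 9
P = 9
90 + P*(-110) = 90 + 9*(-110) = 90 - 990 = -900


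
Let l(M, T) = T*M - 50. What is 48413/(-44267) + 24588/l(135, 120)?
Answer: 153283523/357456025 ≈ 0.42882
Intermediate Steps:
l(M, T) = -50 + M*T (l(M, T) = M*T - 50 = -50 + M*T)
48413/(-44267) + 24588/l(135, 120) = 48413/(-44267) + 24588/(-50 + 135*120) = 48413*(-1/44267) + 24588/(-50 + 16200) = -48413/44267 + 24588/16150 = -48413/44267 + 24588*(1/16150) = -48413/44267 + 12294/8075 = 153283523/357456025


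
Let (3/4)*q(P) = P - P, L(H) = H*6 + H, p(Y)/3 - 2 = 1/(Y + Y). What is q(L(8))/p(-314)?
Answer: 0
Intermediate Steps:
p(Y) = 6 + 3/(2*Y) (p(Y) = 6 + 3/(Y + Y) = 6 + 3/((2*Y)) = 6 + 3*(1/(2*Y)) = 6 + 3/(2*Y))
L(H) = 7*H (L(H) = 6*H + H = 7*H)
q(P) = 0 (q(P) = 4*(P - P)/3 = (4/3)*0 = 0)
q(L(8))/p(-314) = 0/(6 + (3/2)/(-314)) = 0/(6 + (3/2)*(-1/314)) = 0/(6 - 3/628) = 0/(3765/628) = 0*(628/3765) = 0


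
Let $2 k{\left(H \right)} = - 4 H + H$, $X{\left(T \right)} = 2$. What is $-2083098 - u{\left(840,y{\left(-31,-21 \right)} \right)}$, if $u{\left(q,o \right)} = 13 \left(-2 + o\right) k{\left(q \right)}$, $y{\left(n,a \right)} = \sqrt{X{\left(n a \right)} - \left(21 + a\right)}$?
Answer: $-2115858 + 16380 \sqrt{2} \approx -2.0927 \cdot 10^{6}$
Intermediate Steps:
$k{\left(H \right)} = - \frac{3 H}{2}$ ($k{\left(H \right)} = \frac{- 4 H + H}{2} = \frac{\left(-3\right) H}{2} = - \frac{3 H}{2}$)
$y{\left(n,a \right)} = \sqrt{-19 - a}$ ($y{\left(n,a \right)} = \sqrt{2 - \left(21 + a\right)} = \sqrt{-19 - a}$)
$u{\left(q,o \right)} = - \frac{3 q \left(-26 + 13 o\right)}{2}$ ($u{\left(q,o \right)} = 13 \left(-2 + o\right) \left(- \frac{3 q}{2}\right) = \left(-26 + 13 o\right) \left(- \frac{3 q}{2}\right) = - \frac{3 q \left(-26 + 13 o\right)}{2}$)
$-2083098 - u{\left(840,y{\left(-31,-21 \right)} \right)} = -2083098 - \frac{39}{2} \cdot 840 \left(2 - \sqrt{-19 - -21}\right) = -2083098 - \frac{39}{2} \cdot 840 \left(2 - \sqrt{-19 + 21}\right) = -2083098 - \frac{39}{2} \cdot 840 \left(2 - \sqrt{2}\right) = -2083098 - \left(32760 - 16380 \sqrt{2}\right) = -2115858 + 16380 \sqrt{2}$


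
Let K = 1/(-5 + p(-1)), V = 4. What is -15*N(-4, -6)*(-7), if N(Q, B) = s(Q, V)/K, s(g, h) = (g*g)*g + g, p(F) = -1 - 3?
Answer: 64260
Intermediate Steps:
p(F) = -4
s(g, h) = g + g**3 (s(g, h) = g**2*g + g = g**3 + g = g + g**3)
K = -1/9 (K = 1/(-5 - 4) = 1/(-9) = -1/9 ≈ -0.11111)
N(Q, B) = -9*Q - 9*Q**3 (N(Q, B) = (Q + Q**3)/(-1/9) = (Q + Q**3)*(-9) = -9*Q - 9*Q**3)
-15*N(-4, -6)*(-7) = -135*(-4)*(-1 - 1*(-4)**2)*(-7) = -135*(-4)*(-1 - 1*16)*(-7) = -135*(-4)*(-1 - 16)*(-7) = -135*(-4)*(-17)*(-7) = -15*612*(-7) = -9180*(-7) = 64260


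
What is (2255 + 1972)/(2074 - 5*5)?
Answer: 1409/683 ≈ 2.0630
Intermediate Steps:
(2255 + 1972)/(2074 - 5*5) = 4227/(2074 - 25) = 4227/2049 = 4227*(1/2049) = 1409/683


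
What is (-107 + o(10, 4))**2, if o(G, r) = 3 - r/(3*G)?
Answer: 2439844/225 ≈ 10844.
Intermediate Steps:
o(G, r) = 3 - r/(3*G) (o(G, r) = 3 - r*1/(3*G) = 3 - r/(3*G))
(-107 + o(10, 4))**2 = (-107 + (3 - 1/3*4/10))**2 = (-107 + (3 - 1/3*4*1/10))**2 = (-107 + (3 - 2/15))**2 = (-107 + 43/15)**2 = (-1562/15)**2 = 2439844/225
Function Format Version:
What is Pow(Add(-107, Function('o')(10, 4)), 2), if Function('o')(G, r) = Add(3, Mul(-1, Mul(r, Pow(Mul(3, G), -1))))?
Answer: Rational(2439844, 225) ≈ 10844.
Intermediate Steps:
Function('o')(G, r) = Add(3, Mul(Rational(-1, 3), r, Pow(G, -1))) (Function('o')(G, r) = Add(3, Mul(-1, Mul(r, Mul(Rational(1, 3), Pow(G, -1))))) = Add(3, Mul(-1, Mul(Rational(1, 3), r, Pow(G, -1)))) = Add(3, Mul(Rational(-1, 3), r, Pow(G, -1))))
Pow(Add(-107, Function('o')(10, 4)), 2) = Pow(Add(-107, Add(3, Mul(Rational(-1, 3), 4, Pow(10, -1)))), 2) = Pow(Add(-107, Add(3, Mul(Rational(-1, 3), 4, Rational(1, 10)))), 2) = Pow(Add(-107, Add(3, Rational(-2, 15))), 2) = Pow(Add(-107, Rational(43, 15)), 2) = Pow(Rational(-1562, 15), 2) = Rational(2439844, 225)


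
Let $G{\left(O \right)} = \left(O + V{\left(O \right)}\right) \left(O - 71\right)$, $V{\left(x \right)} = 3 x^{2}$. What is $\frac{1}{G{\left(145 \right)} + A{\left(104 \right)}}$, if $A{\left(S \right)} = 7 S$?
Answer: $\frac{1}{4679008} \approx 2.1372 \cdot 10^{-7}$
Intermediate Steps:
$G{\left(O \right)} = \left(-71 + O\right) \left(O + 3 O^{2}\right)$ ($G{\left(O \right)} = \left(O + 3 O^{2}\right) \left(O - 71\right) = \left(O + 3 O^{2}\right) \left(-71 + O\right) = \left(-71 + O\right) \left(O + 3 O^{2}\right)$)
$\frac{1}{G{\left(145 \right)} + A{\left(104 \right)}} = \frac{1}{145 \left(-71 - 30740 + 3 \cdot 145^{2}\right) + 7 \cdot 104} = \frac{1}{145 \left(-71 - 30740 + 3 \cdot 21025\right) + 728} = \frac{1}{145 \left(-71 - 30740 + 63075\right) + 728} = \frac{1}{145 \cdot 32264 + 728} = \frac{1}{4678280 + 728} = \frac{1}{4679008}$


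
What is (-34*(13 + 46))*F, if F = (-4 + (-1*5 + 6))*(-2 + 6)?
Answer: 24072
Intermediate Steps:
F = -12 (F = (-4 + (-5 + 6))*4 = (-4 + 1)*4 = -3*4 = -12)
(-34*(13 + 46))*F = -34*(13 + 46)*(-12) = -34*59*(-12) = -2006*(-12) = 24072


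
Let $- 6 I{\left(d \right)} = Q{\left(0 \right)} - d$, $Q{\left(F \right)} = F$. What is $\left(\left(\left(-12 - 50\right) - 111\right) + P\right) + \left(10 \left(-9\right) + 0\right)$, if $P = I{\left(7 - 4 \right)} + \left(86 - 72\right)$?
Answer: $- \frac{497}{2} \approx -248.5$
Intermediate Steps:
$I{\left(d \right)} = \frac{d}{6}$ ($I{\left(d \right)} = - \frac{0 - d}{6} = - \frac{\left(-1\right) d}{6} = \frac{d}{6}$)
$P = \frac{29}{2}$ ($P = \frac{7 - 4}{6} + \left(86 - 72\right) = \frac{1}{6} \cdot 3 + \left(86 - 72\right) = \frac{1}{2} + 14 = \frac{29}{2} \approx 14.5$)
$\left(\left(\left(-12 - 50\right) - 111\right) + P\right) + \left(10 \left(-9\right) + 0\right) = \left(\left(\left(-12 - 50\right) - 111\right) + \frac{29}{2}\right) + \left(10 \left(-9\right) + 0\right) = \left(\left(-62 - 111\right) + \frac{29}{2}\right) + \left(-90 + 0\right) = \left(-173 + \frac{29}{2}\right) - 90 = - \frac{317}{2} - 90 = - \frac{497}{2}$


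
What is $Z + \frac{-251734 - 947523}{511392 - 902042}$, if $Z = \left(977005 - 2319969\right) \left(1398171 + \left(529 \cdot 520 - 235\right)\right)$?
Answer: $- \frac{877712521342786343}{390650} \approx -2.2468 \cdot 10^{12}$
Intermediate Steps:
$Z = -2246800259424$ ($Z = - 1342964 \left(1398171 + \left(275080 - 235\right)\right) = - 1342964 \left(1398171 + 274845\right) = \left(-1342964\right) 1673016 = -2246800259424$)
$Z + \frac{-251734 - 947523}{511392 - 902042} = -2246800259424 + \frac{-251734 - 947523}{511392 - 902042} = -2246800259424 - \frac{1199257}{511392 + \left(-1063418 + 161376\right)} = -2246800259424 - \frac{1199257}{511392 - 902042} = -2246800259424 - \frac{1199257}{-390650} = -2246800259424 - - \frac{1199257}{390650} = -2246800259424 + \frac{1199257}{390650} = - \frac{877712521342786343}{390650}$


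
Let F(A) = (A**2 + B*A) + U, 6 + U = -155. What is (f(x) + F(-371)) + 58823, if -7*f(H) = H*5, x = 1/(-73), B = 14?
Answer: 97656704/511 ≈ 1.9111e+5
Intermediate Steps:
U = -161 (U = -6 - 155 = -161)
F(A) = -161 + A**2 + 14*A (F(A) = (A**2 + 14*A) - 161 = -161 + A**2 + 14*A)
x = -1/73 ≈ -0.013699
f(H) = -5*H/7 (f(H) = -H*5/7 = -5*H/7)
(f(x) + F(-371)) + 58823 = (-5/7*(-1/73) + (-161 + (-371)**2 + 14*(-371))) + 58823 = (5/511 + (-161 + 137641 - 5194)) + 58823 = (5/511 + 132286) + 58823 = 67598151/511 + 58823 = 97656704/511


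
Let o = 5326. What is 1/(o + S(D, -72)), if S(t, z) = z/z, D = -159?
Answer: 1/5327 ≈ 0.00018772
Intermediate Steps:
S(t, z) = 1
1/(o + S(D, -72)) = 1/(5326 + 1) = 1/5327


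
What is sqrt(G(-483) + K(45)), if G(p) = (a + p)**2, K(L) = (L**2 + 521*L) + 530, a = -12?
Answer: 5*sqrt(10841) ≈ 520.60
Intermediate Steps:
K(L) = 530 + L**2 + 521*L
G(p) = (-12 + p)**2
sqrt(G(-483) + K(45)) = sqrt((-12 - 483)**2 + (530 + 45**2 + 521*45)) = sqrt((-495)**2 + (530 + 2025 + 23445)) = sqrt(245025 + 26000) = sqrt(271025) = 5*sqrt(10841)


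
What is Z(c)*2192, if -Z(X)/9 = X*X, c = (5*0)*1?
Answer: 0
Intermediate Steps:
c = 0 (c = 0*1 = 0)
Z(X) = -9*X² (Z(X) = -9*X*X = -9*X²)
Z(c)*2192 = -9*0²*2192 = -9*0*2192 = 0*2192 = 0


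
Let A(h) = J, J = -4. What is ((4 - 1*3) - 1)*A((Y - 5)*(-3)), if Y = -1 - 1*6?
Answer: 0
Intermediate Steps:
Y = -7 (Y = -1 - 6 = -7)
A(h) = -4
((4 - 1*3) - 1)*A((Y - 5)*(-3)) = ((4 - 1*3) - 1)*(-4) = ((4 - 3) - 1)*(-4) = (1 - 1)*(-4) = 0*(-4) = 0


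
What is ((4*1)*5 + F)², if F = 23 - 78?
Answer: 1225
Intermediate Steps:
F = -55
((4*1)*5 + F)² = ((4*1)*5 - 55)² = (4*5 - 55)² = (20 - 55)² = (-35)² = 1225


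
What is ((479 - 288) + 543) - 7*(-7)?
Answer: 783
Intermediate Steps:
((479 - 288) + 543) - 7*(-7) = (191 + 543) + 49 = 734 + 49 = 783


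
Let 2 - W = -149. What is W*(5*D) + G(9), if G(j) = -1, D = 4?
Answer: 3019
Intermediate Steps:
W = 151 (W = 2 - 1*(-149) = 2 + 149 = 151)
W*(5*D) + G(9) = 151*(5*4) - 1 = 151*20 - 1 = 3020 - 1 = 3019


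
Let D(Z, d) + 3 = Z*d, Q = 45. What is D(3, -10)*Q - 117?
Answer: -1602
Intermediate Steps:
D(Z, d) = -3 + Z*d
D(3, -10)*Q - 117 = (-3 + 3*(-10))*45 - 117 = (-3 - 30)*45 - 117 = -33*45 - 117 = -1485 - 117 = -1602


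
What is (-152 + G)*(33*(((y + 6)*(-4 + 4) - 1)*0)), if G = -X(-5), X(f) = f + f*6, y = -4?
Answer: 0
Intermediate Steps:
X(f) = 7*f (X(f) = f + 6*f = 7*f)
G = 35 (G = -7*(-5) = -1*(-35) = 35)
(-152 + G)*(33*(((y + 6)*(-4 + 4) - 1)*0)) = (-152 + 35)*(33*(((-4 + 6)*(-4 + 4) - 1)*0)) = -3861*(2*0 - 1)*0 = -3861*(0 - 1)*0 = -3861*(-1*0) = -3861*0 = -117*0 = 0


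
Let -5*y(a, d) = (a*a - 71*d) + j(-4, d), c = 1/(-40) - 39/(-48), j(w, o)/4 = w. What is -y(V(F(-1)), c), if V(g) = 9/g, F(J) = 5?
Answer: -27469/2000 ≈ -13.734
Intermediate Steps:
j(w, o) = 4*w
c = 63/80 (c = 1*(-1/40) - 39*(-1/48) = -1/40 + 13/16 = 63/80 ≈ 0.78750)
y(a, d) = 16/5 - a**2/5 + 71*d/5 (y(a, d) = -((a*a - 71*d) + 4*(-4))/5 = -((a**2 - 71*d) - 16)/5 = -(-16 + a**2 - 71*d)/5 = 16/5 - a**2/5 + 71*d/5)
-y(V(F(-1)), c) = -(16/5 - (9/5)**2/5 + (71/5)*(63/80)) = -(16/5 - (9*(1/5))**2/5 + 4473/400) = -(16/5 - (9/5)**2/5 + 4473/400) = -(16/5 - 1/5*81/25 + 4473/400) = -(16/5 - 81/125 + 4473/400) = -1*27469/2000 = -27469/2000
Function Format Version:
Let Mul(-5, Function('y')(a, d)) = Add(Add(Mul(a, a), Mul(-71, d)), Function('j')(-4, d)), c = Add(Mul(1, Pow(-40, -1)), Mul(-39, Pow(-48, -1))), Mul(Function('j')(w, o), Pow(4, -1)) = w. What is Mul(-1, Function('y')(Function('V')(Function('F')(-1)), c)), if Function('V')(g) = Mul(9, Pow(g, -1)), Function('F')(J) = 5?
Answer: Rational(-27469, 2000) ≈ -13.734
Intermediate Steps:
Function('j')(w, o) = Mul(4, w)
c = Rational(63, 80) (c = Add(Mul(1, Rational(-1, 40)), Mul(-39, Rational(-1, 48))) = Add(Rational(-1, 40), Rational(13, 16)) = Rational(63, 80) ≈ 0.78750)
Function('y')(a, d) = Add(Rational(16, 5), Mul(Rational(-1, 5), Pow(a, 2)), Mul(Rational(71, 5), d)) (Function('y')(a, d) = Mul(Rational(-1, 5), Add(Add(Mul(a, a), Mul(-71, d)), Mul(4, -4))) = Mul(Rational(-1, 5), Add(Add(Pow(a, 2), Mul(-71, d)), -16)) = Mul(Rational(-1, 5), Add(-16, Pow(a, 2), Mul(-71, d))) = Add(Rational(16, 5), Mul(Rational(-1, 5), Pow(a, 2)), Mul(Rational(71, 5), d)))
Mul(-1, Function('y')(Function('V')(Function('F')(-1)), c)) = Mul(-1, Add(Rational(16, 5), Mul(Rational(-1, 5), Pow(Mul(9, Pow(5, -1)), 2)), Mul(Rational(71, 5), Rational(63, 80)))) = Mul(-1, Add(Rational(16, 5), Mul(Rational(-1, 5), Pow(Mul(9, Rational(1, 5)), 2)), Rational(4473, 400))) = Mul(-1, Add(Rational(16, 5), Mul(Rational(-1, 5), Pow(Rational(9, 5), 2)), Rational(4473, 400))) = Mul(-1, Add(Rational(16, 5), Mul(Rational(-1, 5), Rational(81, 25)), Rational(4473, 400))) = Mul(-1, Add(Rational(16, 5), Rational(-81, 125), Rational(4473, 400))) = Mul(-1, Rational(27469, 2000)) = Rational(-27469, 2000)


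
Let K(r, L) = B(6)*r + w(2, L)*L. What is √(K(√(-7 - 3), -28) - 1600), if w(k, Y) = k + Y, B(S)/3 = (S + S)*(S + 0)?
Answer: 2*√(-218 + 54*I*√10) ≈ 10.855 + 31.462*I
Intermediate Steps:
B(S) = 6*S² (B(S) = 3*((S + S)*(S + 0)) = 3*((2*S)*S) = 3*(2*S²) = 6*S²)
w(k, Y) = Y + k
K(r, L) = 216*r + L*(2 + L) (K(r, L) = (6*6²)*r + (L + 2)*L = (6*36)*r + (2 + L)*L = 216*r + L*(2 + L))
√(K(√(-7 - 3), -28) - 1600) = √((216*√(-7 - 3) - 28*(2 - 28)) - 1600) = √((216*√(-10) - 28*(-26)) - 1600) = √((216*(I*√10) + 728) - 1600) = √((216*I*√10 + 728) - 1600) = √((728 + 216*I*√10) - 1600) = √(-872 + 216*I*√10)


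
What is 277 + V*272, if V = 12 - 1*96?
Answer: -22571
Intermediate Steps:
V = -84 (V = 12 - 96 = -84)
277 + V*272 = 277 - 84*272 = 277 - 22848 = -22571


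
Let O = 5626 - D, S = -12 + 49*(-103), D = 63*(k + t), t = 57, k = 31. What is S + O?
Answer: -4977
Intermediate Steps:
D = 5544 (D = 63*(31 + 57) = 63*88 = 5544)
S = -5059 (S = -12 - 5047 = -5059)
O = 82 (O = 5626 - 1*5544 = 5626 - 5544 = 82)
S + O = -5059 + 82 = -4977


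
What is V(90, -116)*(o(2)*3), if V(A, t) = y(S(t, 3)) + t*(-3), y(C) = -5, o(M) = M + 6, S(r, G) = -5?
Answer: 8232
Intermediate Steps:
o(M) = 6 + M
V(A, t) = -5 - 3*t (V(A, t) = -5 + t*(-3) = -5 - 3*t)
V(90, -116)*(o(2)*3) = (-5 - 3*(-116))*((6 + 2)*3) = (-5 + 348)*(8*3) = 343*24 = 8232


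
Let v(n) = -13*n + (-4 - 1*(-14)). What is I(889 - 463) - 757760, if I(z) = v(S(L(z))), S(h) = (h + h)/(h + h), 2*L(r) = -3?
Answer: -757763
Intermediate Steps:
L(r) = -3/2 (L(r) = (½)*(-3) = -3/2)
S(h) = 1 (S(h) = (2*h)/((2*h)) = (2*h)*(1/(2*h)) = 1)
v(n) = 10 - 13*n (v(n) = -13*n + (-4 + 14) = -13*n + 10 = 10 - 13*n)
I(z) = -3 (I(z) = 10 - 13*1 = 10 - 13 = -3)
I(889 - 463) - 757760 = -3 - 757760 = -757763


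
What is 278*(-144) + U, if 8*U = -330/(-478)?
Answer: -76541019/1912 ≈ -40032.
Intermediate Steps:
U = 165/1912 (U = (-330/(-478))/8 = (-330*(-1/478))/8 = (⅛)*(165/239) = 165/1912 ≈ 0.086297)
278*(-144) + U = 278*(-144) + 165/1912 = -40032 + 165/1912 = -76541019/1912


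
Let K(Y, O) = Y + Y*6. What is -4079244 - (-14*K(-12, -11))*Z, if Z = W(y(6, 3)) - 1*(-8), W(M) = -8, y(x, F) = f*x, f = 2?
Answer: -4079244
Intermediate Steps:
K(Y, O) = 7*Y (K(Y, O) = Y + 6*Y = 7*Y)
y(x, F) = 2*x
Z = 0 (Z = -8 - 1*(-8) = -8 + 8 = 0)
-4079244 - (-14*K(-12, -11))*Z = -4079244 - (-98*(-12))*0 = -4079244 - (-14*(-84))*0 = -4079244 - 1176*0 = -4079244 - 1*0 = -4079244 + 0 = -4079244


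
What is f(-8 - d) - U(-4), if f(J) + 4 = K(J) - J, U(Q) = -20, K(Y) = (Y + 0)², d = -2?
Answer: 58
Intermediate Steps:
K(Y) = Y²
f(J) = -4 + J² - J (f(J) = -4 + (J² - J) = -4 + J² - J)
f(-8 - d) - U(-4) = (-4 + (-8 - 1*(-2))² - (-8 - 1*(-2))) - 1*(-20) = (-4 + (-8 + 2)² - (-8 + 2)) + 20 = (-4 + (-6)² - 1*(-6)) + 20 = (-4 + 36 + 6) + 20 = 38 + 20 = 58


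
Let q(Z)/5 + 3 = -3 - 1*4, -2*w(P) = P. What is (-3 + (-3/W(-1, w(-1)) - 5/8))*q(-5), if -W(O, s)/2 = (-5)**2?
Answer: 713/4 ≈ 178.25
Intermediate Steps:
w(P) = -P/2
W(O, s) = -50 (W(O, s) = -2*(-5)**2 = -2*25 = -50)
q(Z) = -50 (q(Z) = -15 + 5*(-3 - 1*4) = -15 + 5*(-3 - 4) = -15 + 5*(-7) = -15 - 35 = -50)
(-3 + (-3/W(-1, w(-1)) - 5/8))*q(-5) = (-3 + (-3/(-50) - 5/8))*(-50) = (-3 + (-3*(-1/50) - 5*1/8))*(-50) = (-3 + (3/50 - 5/8))*(-50) = (-3 - 113/200)*(-50) = -713/200*(-50) = 713/4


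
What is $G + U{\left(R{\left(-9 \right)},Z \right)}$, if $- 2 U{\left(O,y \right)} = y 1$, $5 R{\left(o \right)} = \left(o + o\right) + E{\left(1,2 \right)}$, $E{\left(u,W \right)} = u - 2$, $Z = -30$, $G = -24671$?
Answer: $-24656$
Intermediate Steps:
$E{\left(u,W \right)} = -2 + u$
$R{\left(o \right)} = - \frac{1}{5} + \frac{2 o}{5}$ ($R{\left(o \right)} = \frac{\left(o + o\right) + \left(-2 + 1\right)}{5} = \frac{2 o - 1}{5} = \frac{-1 + 2 o}{5} = - \frac{1}{5} + \frac{2 o}{5}$)
$U{\left(O,y \right)} = - \frac{y}{2}$ ($U{\left(O,y \right)} = - \frac{y 1}{2} = - \frac{y}{2}$)
$G + U{\left(R{\left(-9 \right)},Z \right)} = -24671 - -15 = -24671 + 15 = -24656$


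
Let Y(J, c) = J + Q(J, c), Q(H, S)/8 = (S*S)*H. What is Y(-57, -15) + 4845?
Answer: -97812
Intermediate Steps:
Q(H, S) = 8*H*S² (Q(H, S) = 8*((S*S)*H) = 8*(S²*H) = 8*(H*S²) = 8*H*S²)
Y(J, c) = J + 8*J*c²
Y(-57, -15) + 4845 = -57*(1 + 8*(-15)²) + 4845 = -57*(1 + 8*225) + 4845 = -57*(1 + 1800) + 4845 = -57*1801 + 4845 = -102657 + 4845 = -97812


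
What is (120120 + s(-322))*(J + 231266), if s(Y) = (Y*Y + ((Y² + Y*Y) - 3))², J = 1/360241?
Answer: 8060520493399710150747/360241 ≈ 2.2375e+16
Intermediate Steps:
J = 1/360241 ≈ 2.7759e-6
s(Y) = (-3 + 3*Y²)² (s(Y) = (Y² + ((Y² + Y²) - 3))² = (Y² + (2*Y² - 3))² = (Y² + (-3 + 2*Y²))² = (-3 + 3*Y²)²)
(120120 + s(-322))*(J + 231266) = (120120 + 9*(-1 + (-322)²)²)*(1/360241 + 231266) = (120120 + 9*(-1 + 103684)²)*(83311495107/360241) = (120120 + 9*103683²)*(83311495107/360241) = (120120 + 9*10750164489)*(83311495107/360241) = (120120 + 96751480401)*(83311495107/360241) = 96751600521*(83311495107/360241) = 8060520493399710150747/360241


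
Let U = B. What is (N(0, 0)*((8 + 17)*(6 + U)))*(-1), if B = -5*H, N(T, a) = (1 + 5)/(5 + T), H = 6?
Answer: 720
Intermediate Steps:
N(T, a) = 6/(5 + T)
B = -30 (B = -5*6 = -30)
U = -30
(N(0, 0)*((8 + 17)*(6 + U)))*(-1) = ((6/(5 + 0))*((8 + 17)*(6 - 30)))*(-1) = ((6/5)*(25*(-24)))*(-1) = ((6*(1/5))*(-600))*(-1) = ((6/5)*(-600))*(-1) = -720*(-1) = 720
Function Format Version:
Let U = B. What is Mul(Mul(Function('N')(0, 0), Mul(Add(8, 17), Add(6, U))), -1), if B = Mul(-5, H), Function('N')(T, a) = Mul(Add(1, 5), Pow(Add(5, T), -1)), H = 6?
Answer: 720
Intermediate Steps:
Function('N')(T, a) = Mul(6, Pow(Add(5, T), -1))
B = -30 (B = Mul(-5, 6) = -30)
U = -30
Mul(Mul(Function('N')(0, 0), Mul(Add(8, 17), Add(6, U))), -1) = Mul(Mul(Mul(6, Pow(Add(5, 0), -1)), Mul(Add(8, 17), Add(6, -30))), -1) = Mul(Mul(Mul(6, Pow(5, -1)), Mul(25, -24)), -1) = Mul(Mul(Mul(6, Rational(1, 5)), -600), -1) = Mul(Mul(Rational(6, 5), -600), -1) = Mul(-720, -1) = 720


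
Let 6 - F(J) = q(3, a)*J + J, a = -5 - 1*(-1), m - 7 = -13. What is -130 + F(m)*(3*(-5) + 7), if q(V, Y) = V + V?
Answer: -514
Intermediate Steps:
m = -6 (m = 7 - 13 = -6)
a = -4 (a = -5 + 1 = -4)
q(V, Y) = 2*V
F(J) = 6 - 7*J (F(J) = 6 - ((2*3)*J + J) = 6 - (6*J + J) = 6 - 7*J)
-130 + F(m)*(3*(-5) + 7) = -130 + (6 - 7*(-6))*(3*(-5) + 7) = -130 + (6 + 42)*(-15 + 7) = -130 + 48*(-8) = -130 - 384 = -514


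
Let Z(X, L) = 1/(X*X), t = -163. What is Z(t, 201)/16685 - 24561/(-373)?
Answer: 10887983772538/165352304345 ≈ 65.847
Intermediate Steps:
Z(X, L) = X⁻² (Z(X, L) = 1/(X²) = X⁻²)
Z(t, 201)/16685 - 24561/(-373) = 1/((-163)²*16685) - 24561/(-373) = (1/26569)*(1/16685) - 24561*(-1/373) = 1/443303765 + 24561/373 = 10887983772538/165352304345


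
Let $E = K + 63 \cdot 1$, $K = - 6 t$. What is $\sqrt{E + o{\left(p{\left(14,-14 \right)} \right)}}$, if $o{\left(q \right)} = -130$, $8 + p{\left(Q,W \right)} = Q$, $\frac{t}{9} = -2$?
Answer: $\sqrt{41} \approx 6.4031$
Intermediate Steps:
$t = -18$ ($t = 9 \left(-2\right) = -18$)
$p{\left(Q,W \right)} = -8 + Q$
$K = 108$ ($K = \left(-6\right) \left(-18\right) = 108$)
$E = 171$ ($E = 108 + 63 \cdot 1 = 108 + 63 = 171$)
$\sqrt{E + o{\left(p{\left(14,-14 \right)} \right)}} = \sqrt{171 - 130} = \sqrt{41}$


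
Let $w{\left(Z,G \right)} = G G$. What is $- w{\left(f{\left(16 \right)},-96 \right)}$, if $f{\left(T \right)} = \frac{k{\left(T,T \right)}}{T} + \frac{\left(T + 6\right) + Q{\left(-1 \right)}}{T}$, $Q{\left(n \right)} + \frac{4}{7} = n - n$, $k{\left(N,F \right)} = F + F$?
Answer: $-9216$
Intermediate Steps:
$k{\left(N,F \right)} = 2 F$
$Q{\left(n \right)} = - \frac{4}{7}$ ($Q{\left(n \right)} = - \frac{4}{7} + \left(n - n\right) = - \frac{4}{7} + 0 = - \frac{4}{7}$)
$f{\left(T \right)} = 2 + \frac{\frac{38}{7} + T}{T}$ ($f{\left(T \right)} = \frac{2 T}{T} + \frac{\left(T + 6\right) - \frac{4}{7}}{T} = 2 + \frac{\left(6 + T\right) - \frac{4}{7}}{T} = 2 + \frac{\frac{38}{7} + T}{T}$)
$w{\left(Z,G \right)} = G^{2}$
$- w{\left(f{\left(16 \right)},-96 \right)} = - \left(-96\right)^{2} = \left(-1\right) 9216 = -9216$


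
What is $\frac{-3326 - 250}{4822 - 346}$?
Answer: $- \frac{298}{373} \approx -0.79893$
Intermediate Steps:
$\frac{-3326 - 250}{4822 - 346} = - \frac{3576}{4822 - 346} = - \frac{3576}{4476} = \left(-3576\right) \frac{1}{4476} = - \frac{298}{373}$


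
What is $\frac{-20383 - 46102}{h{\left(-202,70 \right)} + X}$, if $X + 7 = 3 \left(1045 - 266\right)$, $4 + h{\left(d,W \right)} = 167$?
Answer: $- \frac{66485}{2493} \approx -26.669$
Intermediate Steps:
$h{\left(d,W \right)} = 163$ ($h{\left(d,W \right)} = -4 + 167 = 163$)
$X = 2330$ ($X = -7 + 3 \left(1045 - 266\right) = -7 + 3 \cdot 779 = -7 + 2337 = 2330$)
$\frac{-20383 - 46102}{h{\left(-202,70 \right)} + X} = \frac{-20383 - 46102}{163 + 2330} = - \frac{66485}{2493}$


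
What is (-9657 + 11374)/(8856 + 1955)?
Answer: 1717/10811 ≈ 0.15882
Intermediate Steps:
(-9657 + 11374)/(8856 + 1955) = 1717/10811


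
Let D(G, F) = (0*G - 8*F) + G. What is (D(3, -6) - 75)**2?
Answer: 576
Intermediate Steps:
D(G, F) = G - 8*F (D(G, F) = (0 - 8*F) + G = -8*F + G = G - 8*F)
(D(3, -6) - 75)**2 = ((3 - 8*(-6)) - 75)**2 = ((3 + 48) - 75)**2 = (51 - 75)**2 = (-24)**2 = 576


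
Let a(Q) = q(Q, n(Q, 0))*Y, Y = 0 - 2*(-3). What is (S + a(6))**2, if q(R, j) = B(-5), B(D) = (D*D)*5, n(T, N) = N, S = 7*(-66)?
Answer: 82944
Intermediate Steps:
S = -462
B(D) = 5*D**2 (B(D) = D**2*5 = 5*D**2)
q(R, j) = 125 (q(R, j) = 5*(-5)**2 = 5*25 = 125)
Y = 6 (Y = 0 + 6 = 6)
a(Q) = 750 (a(Q) = 125*6 = 750)
(S + a(6))**2 = (-462 + 750)**2 = 288**2 = 82944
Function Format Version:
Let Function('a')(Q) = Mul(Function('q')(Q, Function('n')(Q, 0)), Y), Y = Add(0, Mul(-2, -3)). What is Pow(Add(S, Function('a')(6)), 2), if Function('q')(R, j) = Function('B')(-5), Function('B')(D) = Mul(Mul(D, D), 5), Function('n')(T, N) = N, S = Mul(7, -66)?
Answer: 82944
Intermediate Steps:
S = -462
Function('B')(D) = Mul(5, Pow(D, 2)) (Function('B')(D) = Mul(Pow(D, 2), 5) = Mul(5, Pow(D, 2)))
Function('q')(R, j) = 125 (Function('q')(R, j) = Mul(5, Pow(-5, 2)) = Mul(5, 25) = 125)
Y = 6 (Y = Add(0, 6) = 6)
Function('a')(Q) = 750 (Function('a')(Q) = Mul(125, 6) = 750)
Pow(Add(S, Function('a')(6)), 2) = Pow(Add(-462, 750), 2) = Pow(288, 2) = 82944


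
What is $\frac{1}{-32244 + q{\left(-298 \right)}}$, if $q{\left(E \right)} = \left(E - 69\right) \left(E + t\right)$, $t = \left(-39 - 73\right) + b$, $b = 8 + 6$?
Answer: $\frac{1}{113088} \approx 8.8427 \cdot 10^{-6}$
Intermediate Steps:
$b = 14$
$t = -98$ ($t = \left(-39 - 73\right) + 14 = -112 + 14 = -98$)
$q{\left(E \right)} = \left(-98 + E\right) \left(-69 + E\right)$ ($q{\left(E \right)} = \left(E - 69\right) \left(E - 98\right) = \left(-69 + E\right) \left(-98 + E\right) = \left(-98 + E\right) \left(-69 + E\right)$)
$\frac{1}{-32244 + q{\left(-298 \right)}} = \frac{1}{-32244 + \left(6762 + \left(-298\right)^{2} - -49766\right)} = \frac{1}{-32244 + \left(6762 + 88804 + 49766\right)} = \frac{1}{-32244 + 145332} = \frac{1}{113088}$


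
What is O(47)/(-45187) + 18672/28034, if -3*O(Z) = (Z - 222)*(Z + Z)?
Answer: 1035017846/1900158537 ≈ 0.54470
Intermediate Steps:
O(Z) = -2*Z*(-222 + Z)/3 (O(Z) = -(Z - 222)*(Z + Z)/3 = -(-222 + Z)*2*Z/3 = -2*Z*(-222 + Z)/3)
O(47)/(-45187) + 18672/28034 = ((2/3)*47*(222 - 1*47))/(-45187) + 18672/28034 = ((2/3)*47*(222 - 47))*(-1/45187) + 18672*(1/28034) = ((2/3)*47*175)*(-1/45187) + 9336/14017 = (16450/3)*(-1/45187) + 9336/14017 = -16450/135561 + 9336/14017 = 1035017846/1900158537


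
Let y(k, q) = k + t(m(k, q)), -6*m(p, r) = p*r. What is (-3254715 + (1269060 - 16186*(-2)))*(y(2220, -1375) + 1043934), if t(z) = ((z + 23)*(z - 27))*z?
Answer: -257202402717878508697332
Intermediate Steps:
m(p, r) = -p*r/6
t(z) = z*(-27 + z)*(23 + z) (t(z) = ((23 + z)*(-27 + z))*z = ((-27 + z)*(23 + z))*z = z*(-27 + z)*(23 + z))
y(k, q) = k - k*q*(-621 + k**2*q**2/36 + 2*k*q/3)/6 (y(k, q) = k + (-k*q/6)*(-621 + (-k*q/6)**2 - (-2)*k*q/3) = k + (-k*q/6)*(-621 + k**2*q**2/36 + 2*k*q/3) = k - k*q*(-621 + k**2*q**2/36 + 2*k*q/3)/6)
(-3254715 + (1269060 - 16186*(-2)))*(y(2220, -1375) + 1043934) = (-3254715 + (1269060 - 16186*(-2)))*((1/216)*2220*(216 - 1*(-1375)*(-22356 + 2220**2*(-1375)**2 + 24*2220*(-1375))) + 1043934) = (-3254715 + (1269060 + 32372))*((1/216)*2220*(216 - 1*(-1375)*(-22356 + 4928400*1890625 - 73260000)) + 1043934) = (-3254715 + 1301432)*((1/216)*2220*(216 - 1*(-1375)*(-22356 + 9317756250000 - 73260000)) + 1043934) = -1953283*((1/216)*2220*(216 - 1*(-1375)*9317682967644) + 1043934) = -1953283*((1/216)*2220*(216 + 12811814080510500) + 1043934) = -1953283*((1/216)*2220*12811814080510716 + 1043934) = -1953283*(131676978049693470 + 1043934) = -1953283*131676978050737404 = -257202402717878508697332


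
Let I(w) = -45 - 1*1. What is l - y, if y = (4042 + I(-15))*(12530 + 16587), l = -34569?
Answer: -116386101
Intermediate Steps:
I(w) = -46 (I(w) = -45 - 1 = -46)
y = 116351532 (y = (4042 - 46)*(12530 + 16587) = 3996*29117 = 116351532)
l - y = -34569 - 1*116351532 = -34569 - 116351532 = -116386101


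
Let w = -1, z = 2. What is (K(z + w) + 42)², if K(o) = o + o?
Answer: 1936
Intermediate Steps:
K(o) = 2*o
(K(z + w) + 42)² = (2*(2 - 1) + 42)² = (2*1 + 42)² = (2 + 42)² = 44² = 1936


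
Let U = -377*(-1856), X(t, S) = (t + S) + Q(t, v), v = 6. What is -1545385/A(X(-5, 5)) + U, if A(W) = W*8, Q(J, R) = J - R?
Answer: 63120041/88 ≈ 7.1727e+5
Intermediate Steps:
X(t, S) = -6 + S + 2*t (X(t, S) = (t + S) + (t - 1*6) = (S + t) + (t - 6) = (S + t) + (-6 + t) = -6 + S + 2*t)
U = 699712
A(W) = 8*W
-1545385/A(X(-5, 5)) + U = -1545385*1/(8*(-6 + 5 + 2*(-5))) + 699712 = -1545385*1/(8*(-6 + 5 - 10)) + 699712 = -1545385/(8*(-11)) + 699712 = -1545385/(-88) + 699712 = -1545385*(-1/88) + 699712 = 1545385/88 + 699712 = 63120041/88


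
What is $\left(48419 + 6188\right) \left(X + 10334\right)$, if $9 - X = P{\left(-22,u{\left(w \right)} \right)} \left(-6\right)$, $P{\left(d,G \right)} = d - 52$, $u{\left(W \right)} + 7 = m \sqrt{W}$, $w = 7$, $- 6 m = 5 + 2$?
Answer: $540554693$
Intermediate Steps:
$m = - \frac{7}{6}$ ($m = - \frac{5 + 2}{6} = \left(- \frac{1}{6}\right) 7 = - \frac{7}{6} \approx -1.1667$)
$u{\left(W \right)} = -7 - \frac{7 \sqrt{W}}{6}$
$P{\left(d,G \right)} = -52 + d$
$X = -435$ ($X = 9 - \left(-52 - 22\right) \left(-6\right) = 9 - \left(-74\right) \left(-6\right) = 9 - 444 = -435$)
$\left(48419 + 6188\right) \left(X + 10334\right) = \left(48419 + 6188\right) \left(-435 + 10334\right) = 54607 \cdot 9899 = 540554693$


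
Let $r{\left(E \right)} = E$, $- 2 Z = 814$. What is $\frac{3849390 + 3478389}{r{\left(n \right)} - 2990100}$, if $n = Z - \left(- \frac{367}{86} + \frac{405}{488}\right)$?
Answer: $- \frac{51255371512}{20917575585} \approx -2.4503$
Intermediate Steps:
$Z = -407$ ($Z = \left(- \frac{1}{2}\right) 814 = -407$)
$n = - \frac{8468355}{20984}$ ($n = -407 - \left(- \frac{367}{86} + \frac{405}{488}\right) = -407 - - \frac{72133}{20984} = -407 + \frac{72133}{20984} = - \frac{8468355}{20984} \approx -403.56$)
$\frac{3849390 + 3478389}{r{\left(n \right)} - 2990100} = \frac{3849390 + 3478389}{- \frac{8468355}{20984} - 2990100} = \frac{7327779}{- \frac{62752726755}{20984}} = 7327779 \left(- \frac{20984}{62752726755}\right) = - \frac{51255371512}{20917575585}$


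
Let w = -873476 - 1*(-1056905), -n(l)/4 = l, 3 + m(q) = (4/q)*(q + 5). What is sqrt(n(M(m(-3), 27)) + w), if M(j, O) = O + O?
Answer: 3*sqrt(20357) ≈ 428.03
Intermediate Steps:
m(q) = -3 + 4*(5 + q)/q (m(q) = -3 + (4/q)*(q + 5) = -3 + (4/q)*(5 + q) = -3 + 4*(5 + q)/q)
M(j, O) = 2*O
n(l) = -4*l
w = 183429 (w = -873476 + 1056905 = 183429)
sqrt(n(M(m(-3), 27)) + w) = sqrt(-8*27 + 183429) = sqrt(-4*54 + 183429) = sqrt(-216 + 183429) = sqrt(183213) = 3*sqrt(20357)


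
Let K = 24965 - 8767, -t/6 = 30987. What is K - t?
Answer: 202120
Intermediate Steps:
t = -185922 (t = -6*30987 = -185922)
K = 16198
K - t = 16198 - 1*(-185922) = 16198 + 185922 = 202120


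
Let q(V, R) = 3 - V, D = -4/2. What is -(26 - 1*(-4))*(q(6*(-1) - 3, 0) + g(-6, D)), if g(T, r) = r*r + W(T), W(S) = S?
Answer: -300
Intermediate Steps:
D = -2 (D = -4*½ = -2)
g(T, r) = T + r² (g(T, r) = r*r + T = r² + T = T + r²)
-(26 - 1*(-4))*(q(6*(-1) - 3, 0) + g(-6, D)) = -(26 - 1*(-4))*((3 - (6*(-1) - 3)) + (-6 + (-2)²)) = -(26 + 4)*((3 - (-6 - 3)) + (-6 + 4)) = -30*((3 - 1*(-9)) - 2) = -30*((3 + 9) - 2) = -30*(12 - 2) = -30*10 = -1*300 = -300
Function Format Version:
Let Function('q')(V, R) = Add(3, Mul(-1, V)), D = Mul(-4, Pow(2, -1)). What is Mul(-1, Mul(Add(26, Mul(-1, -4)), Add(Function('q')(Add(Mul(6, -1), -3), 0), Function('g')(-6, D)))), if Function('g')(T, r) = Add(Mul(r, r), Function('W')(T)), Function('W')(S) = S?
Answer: -300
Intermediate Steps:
D = -2 (D = Mul(-4, Rational(1, 2)) = -2)
Function('g')(T, r) = Add(T, Pow(r, 2)) (Function('g')(T, r) = Add(Mul(r, r), T) = Add(Pow(r, 2), T) = Add(T, Pow(r, 2)))
Mul(-1, Mul(Add(26, Mul(-1, -4)), Add(Function('q')(Add(Mul(6, -1), -3), 0), Function('g')(-6, D)))) = Mul(-1, Mul(Add(26, Mul(-1, -4)), Add(Add(3, Mul(-1, Add(Mul(6, -1), -3))), Add(-6, Pow(-2, 2))))) = Mul(-1, Mul(Add(26, 4), Add(Add(3, Mul(-1, Add(-6, -3))), Add(-6, 4)))) = Mul(-1, Mul(30, Add(Add(3, Mul(-1, -9)), -2))) = Mul(-1, Mul(30, Add(Add(3, 9), -2))) = Mul(-1, Mul(30, Add(12, -2))) = Mul(-1, Mul(30, 10)) = Mul(-1, 300) = -300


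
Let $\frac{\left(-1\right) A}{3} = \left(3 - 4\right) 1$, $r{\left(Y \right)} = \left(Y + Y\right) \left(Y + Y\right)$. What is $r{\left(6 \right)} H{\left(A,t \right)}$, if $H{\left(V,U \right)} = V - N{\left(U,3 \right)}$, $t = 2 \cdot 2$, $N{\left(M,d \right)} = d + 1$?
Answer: $-144$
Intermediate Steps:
$N{\left(M,d \right)} = 1 + d$
$r{\left(Y \right)} = 4 Y^{2}$ ($r{\left(Y \right)} = 2 Y 2 Y = 4 Y^{2}$)
$t = 4$
$A = 3$ ($A = - 3 \left(3 - 4\right) 1 = - 3 \left(\left(-1\right) 1\right) = \left(-3\right) \left(-1\right) = 3$)
$H{\left(V,U \right)} = -4 + V$ ($H{\left(V,U \right)} = V - \left(1 + 3\right) = V - 4 = -4 + V$)
$r{\left(6 \right)} H{\left(A,t \right)} = 4 \cdot 6^{2} \left(-4 + 3\right) = 4 \cdot 36 \left(-1\right) = 144 \left(-1\right) = -144$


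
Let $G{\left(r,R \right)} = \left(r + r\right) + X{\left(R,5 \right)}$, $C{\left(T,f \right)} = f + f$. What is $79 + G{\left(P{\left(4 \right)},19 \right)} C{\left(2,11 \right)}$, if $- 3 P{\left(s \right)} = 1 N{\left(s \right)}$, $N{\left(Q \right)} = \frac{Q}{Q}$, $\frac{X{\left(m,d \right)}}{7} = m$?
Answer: $\frac{8971}{3} \approx 2990.3$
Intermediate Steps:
$X{\left(m,d \right)} = 7 m$
$N{\left(Q \right)} = 1$
$C{\left(T,f \right)} = 2 f$
$P{\left(s \right)} = - \frac{1}{3}$ ($P{\left(s \right)} = - \frac{1 \cdot 1}{3} = \left(- \frac{1}{3}\right) 1 = - \frac{1}{3}$)
$G{\left(r,R \right)} = 2 r + 7 R$ ($G{\left(r,R \right)} = \left(r + r\right) + 7 R = 2 r + 7 R$)
$79 + G{\left(P{\left(4 \right)},19 \right)} C{\left(2,11 \right)} = 79 + \left(2 \left(- \frac{1}{3}\right) + 7 \cdot 19\right) 2 \cdot 11 = 79 + \left(- \frac{2}{3} + 133\right) 22 = 79 + \frac{397}{3} \cdot 22 = 79 + \frac{8734}{3} = \frac{8971}{3}$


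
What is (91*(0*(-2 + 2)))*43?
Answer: 0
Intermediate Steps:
(91*(0*(-2 + 2)))*43 = (91*(0*0))*43 = (91*0)*43 = 0*43 = 0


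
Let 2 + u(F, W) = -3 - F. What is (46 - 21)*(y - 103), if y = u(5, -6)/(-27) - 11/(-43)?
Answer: -2971400/1161 ≈ -2559.3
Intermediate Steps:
u(F, W) = -5 - F (u(F, W) = -2 + (-3 - F) = -5 - F)
y = 727/1161 (y = (-5 - 1*5)/(-27) - 11/(-43) = (-5 - 5)*(-1/27) - 11*(-1/43) = -10*(-1/27) + 11/43 = 10/27 + 11/43 = 727/1161 ≈ 0.62618)
(46 - 21)*(y - 103) = (46 - 21)*(727/1161 - 103) = 25*(-118856/1161) = -2971400/1161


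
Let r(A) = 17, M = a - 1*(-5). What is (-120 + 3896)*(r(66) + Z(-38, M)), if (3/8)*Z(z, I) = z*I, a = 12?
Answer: -19321792/3 ≈ -6.4406e+6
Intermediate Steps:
M = 17 (M = 12 - 1*(-5) = 12 + 5 = 17)
Z(z, I) = 8*I*z/3 (Z(z, I) = 8*(z*I)/3 = 8*(I*z)/3 = 8*I*z/3)
(-120 + 3896)*(r(66) + Z(-38, M)) = (-120 + 3896)*(17 + (8/3)*17*(-38)) = 3776*(17 - 5168/3) = 3776*(-5117/3) = -19321792/3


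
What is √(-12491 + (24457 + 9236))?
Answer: √21202 ≈ 145.61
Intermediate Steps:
√(-12491 + (24457 + 9236)) = √(-12491 + 33693) = √21202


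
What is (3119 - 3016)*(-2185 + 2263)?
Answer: 8034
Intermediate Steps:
(3119 - 3016)*(-2185 + 2263) = 103*78 = 8034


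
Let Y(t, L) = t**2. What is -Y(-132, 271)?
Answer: -17424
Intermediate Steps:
-Y(-132, 271) = -1*(-132)**2 = -1*17424 = -17424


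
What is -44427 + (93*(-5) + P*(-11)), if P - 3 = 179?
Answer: -46894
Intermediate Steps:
P = 182 (P = 3 + 179 = 182)
-44427 + (93*(-5) + P*(-11)) = -44427 + (93*(-5) + 182*(-11)) = -44427 + (-465 - 2002) = -44427 - 2467 = -46894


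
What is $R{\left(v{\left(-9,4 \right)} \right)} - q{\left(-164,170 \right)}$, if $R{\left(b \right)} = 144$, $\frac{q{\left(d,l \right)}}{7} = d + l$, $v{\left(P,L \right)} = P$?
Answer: $102$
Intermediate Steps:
$q{\left(d,l \right)} = 7 d + 7 l$ ($q{\left(d,l \right)} = 7 \left(d + l\right) = 7 d + 7 l$)
$R{\left(v{\left(-9,4 \right)} \right)} - q{\left(-164,170 \right)} = 144 - \left(7 \left(-164\right) + 7 \cdot 170\right) = 144 - \left(-1148 + 1190\right) = 144 - 42 = 102$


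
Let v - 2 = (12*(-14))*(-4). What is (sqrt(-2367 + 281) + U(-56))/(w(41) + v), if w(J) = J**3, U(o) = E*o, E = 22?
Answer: -1232/69595 + I*sqrt(2086)/69595 ≈ -0.017702 + 0.00065626*I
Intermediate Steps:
U(o) = 22*o
v = 674 (v = 2 + (12*(-14))*(-4) = 2 - 168*(-4) = 2 + 672 = 674)
(sqrt(-2367 + 281) + U(-56))/(w(41) + v) = (sqrt(-2367 + 281) + 22*(-56))/(41**3 + 674) = (sqrt(-2086) - 1232)/(68921 + 674) = (I*sqrt(2086) - 1232)/69595 = (-1232 + I*sqrt(2086))*(1/69595) = -1232/69595 + I*sqrt(2086)/69595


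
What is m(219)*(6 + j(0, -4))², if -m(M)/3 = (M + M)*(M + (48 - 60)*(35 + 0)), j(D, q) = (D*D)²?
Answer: 9508104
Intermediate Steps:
j(D, q) = D⁴ (j(D, q) = (D²)² = D⁴)
m(M) = -6*M*(-420 + M) (m(M) = -3*(M + M)*(M + (48 - 60)*(35 + 0)) = -3*2*M*(M - 12*35) = -3*2*M*(M - 420) = -3*2*M*(-420 + M) = -6*M*(-420 + M))
m(219)*(6 + j(0, -4))² = (6*219*(420 - 1*219))*(6 + 0⁴)² = (6*219*(420 - 219))*(6 + 0)² = (6*219*201)*6² = 264114*36 = 9508104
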